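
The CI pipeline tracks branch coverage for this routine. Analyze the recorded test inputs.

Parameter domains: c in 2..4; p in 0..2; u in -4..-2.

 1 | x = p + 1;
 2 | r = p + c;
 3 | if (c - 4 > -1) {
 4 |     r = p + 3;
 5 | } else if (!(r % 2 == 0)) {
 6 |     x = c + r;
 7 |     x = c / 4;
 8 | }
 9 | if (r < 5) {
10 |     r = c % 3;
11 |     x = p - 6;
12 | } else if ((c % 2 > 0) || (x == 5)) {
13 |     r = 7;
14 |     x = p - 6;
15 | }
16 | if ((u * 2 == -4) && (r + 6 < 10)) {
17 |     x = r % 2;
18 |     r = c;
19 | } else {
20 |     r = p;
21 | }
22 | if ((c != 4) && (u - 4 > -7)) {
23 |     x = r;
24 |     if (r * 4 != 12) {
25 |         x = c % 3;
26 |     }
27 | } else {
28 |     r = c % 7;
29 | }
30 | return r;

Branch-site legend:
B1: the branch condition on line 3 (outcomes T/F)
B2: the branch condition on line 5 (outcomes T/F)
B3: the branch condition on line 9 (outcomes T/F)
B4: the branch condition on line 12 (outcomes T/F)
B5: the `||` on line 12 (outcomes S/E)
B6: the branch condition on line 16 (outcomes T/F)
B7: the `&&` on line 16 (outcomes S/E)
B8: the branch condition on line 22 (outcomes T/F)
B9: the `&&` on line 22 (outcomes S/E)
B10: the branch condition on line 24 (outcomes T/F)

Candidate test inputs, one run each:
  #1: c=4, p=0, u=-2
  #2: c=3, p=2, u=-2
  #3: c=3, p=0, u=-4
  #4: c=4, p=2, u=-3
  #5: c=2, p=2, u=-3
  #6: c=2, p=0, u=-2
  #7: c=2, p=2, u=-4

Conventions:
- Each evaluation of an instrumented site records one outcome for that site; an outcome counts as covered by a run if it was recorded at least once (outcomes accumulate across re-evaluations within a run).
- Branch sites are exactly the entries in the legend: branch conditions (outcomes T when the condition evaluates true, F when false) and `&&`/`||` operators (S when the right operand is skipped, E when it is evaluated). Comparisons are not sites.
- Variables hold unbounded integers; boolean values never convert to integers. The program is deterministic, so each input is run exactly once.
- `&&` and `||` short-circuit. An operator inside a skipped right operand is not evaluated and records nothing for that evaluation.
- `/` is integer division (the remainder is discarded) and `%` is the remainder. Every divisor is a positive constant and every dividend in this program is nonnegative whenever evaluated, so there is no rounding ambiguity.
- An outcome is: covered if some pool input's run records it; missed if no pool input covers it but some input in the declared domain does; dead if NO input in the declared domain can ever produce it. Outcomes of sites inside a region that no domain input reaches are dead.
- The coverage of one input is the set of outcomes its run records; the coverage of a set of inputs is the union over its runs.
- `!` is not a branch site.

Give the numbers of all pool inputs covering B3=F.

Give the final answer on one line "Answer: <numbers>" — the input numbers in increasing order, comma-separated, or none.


input #1 (c=4, p=0, u=-2): misses B3=F
input #2 (c=3, p=2, u=-2): covers B3=F
input #3 (c=3, p=0, u=-4): misses B3=F
input #4 (c=4, p=2, u=-3): covers B3=F
input #5 (c=2, p=2, u=-3): misses B3=F
input #6 (c=2, p=0, u=-2): misses B3=F
input #7 (c=2, p=2, u=-4): misses B3=F
Answer: 2, 4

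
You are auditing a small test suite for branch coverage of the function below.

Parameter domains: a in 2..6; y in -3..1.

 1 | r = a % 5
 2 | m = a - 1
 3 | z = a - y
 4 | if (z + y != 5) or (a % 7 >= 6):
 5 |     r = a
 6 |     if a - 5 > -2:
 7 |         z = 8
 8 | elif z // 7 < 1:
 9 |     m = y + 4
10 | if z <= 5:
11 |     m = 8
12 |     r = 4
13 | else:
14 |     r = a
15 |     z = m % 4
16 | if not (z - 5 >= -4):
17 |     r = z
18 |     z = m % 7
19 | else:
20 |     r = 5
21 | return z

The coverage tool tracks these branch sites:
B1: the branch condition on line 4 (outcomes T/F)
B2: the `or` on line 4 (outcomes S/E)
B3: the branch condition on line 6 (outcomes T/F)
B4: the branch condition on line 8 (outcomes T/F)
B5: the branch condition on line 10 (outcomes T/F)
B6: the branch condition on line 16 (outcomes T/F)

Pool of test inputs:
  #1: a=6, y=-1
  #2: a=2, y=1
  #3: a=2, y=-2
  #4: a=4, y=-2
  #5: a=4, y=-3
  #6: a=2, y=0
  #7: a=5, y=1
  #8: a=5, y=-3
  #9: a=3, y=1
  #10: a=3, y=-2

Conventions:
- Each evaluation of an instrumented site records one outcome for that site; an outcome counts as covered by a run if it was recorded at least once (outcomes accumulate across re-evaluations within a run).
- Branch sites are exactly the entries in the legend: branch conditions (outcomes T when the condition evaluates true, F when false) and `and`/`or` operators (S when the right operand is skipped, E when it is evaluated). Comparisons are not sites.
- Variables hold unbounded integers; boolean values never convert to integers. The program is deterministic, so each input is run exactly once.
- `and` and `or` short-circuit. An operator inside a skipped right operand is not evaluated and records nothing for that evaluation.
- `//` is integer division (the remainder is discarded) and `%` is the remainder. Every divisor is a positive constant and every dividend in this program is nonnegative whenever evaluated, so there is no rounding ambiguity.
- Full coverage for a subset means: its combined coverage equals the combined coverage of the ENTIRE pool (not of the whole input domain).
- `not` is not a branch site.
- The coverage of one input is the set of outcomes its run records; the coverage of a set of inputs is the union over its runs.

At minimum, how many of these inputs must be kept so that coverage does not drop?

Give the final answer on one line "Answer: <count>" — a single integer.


#1 (a=6, y=-1) -> B2->S, B1->T, B3->T, B5->F, B6->F; covered: B1=T, B2=S, B3=T, B5=F, B6=F
#2 (a=2, y=1) -> B2->S, B1->T, B3->F, B5->T, B6->F; covered: B1=T, B2=S, B3=F, B5=T, B6=F
#3 (a=2, y=-2) -> B2->S, B1->T, B3->F, B5->T, B6->F; covered: B1=T, B2=S, B3=F, B5=T, B6=F
#4 (a=4, y=-2) -> B2->S, B1->T, B3->T, B5->F, B6->F; covered: B1=T, B2=S, B3=T, B5=F, B6=F
#5 (a=4, y=-3) -> B2->S, B1->T, B3->T, B5->F, B6->F; covered: B1=T, B2=S, B3=T, B5=F, B6=F
#6 (a=2, y=0) -> B2->S, B1->T, B3->F, B5->T, B6->F; covered: B1=T, B2=S, B3=F, B5=T, B6=F
#7 (a=5, y=1) -> B2->E, B1->F, B4->T, B5->T, B6->F; covered: B1=F, B2=E, B4=T, B5=T, B6=F
#8 (a=5, y=-3) -> B2->E, B1->F, B4->F, B5->F, B6->T; covered: B1=F, B2=E, B4=F, B5=F, B6=T
#9 (a=3, y=1) -> B2->S, B1->T, B3->F, B5->T, B6->F; covered: B1=T, B2=S, B3=F, B5=T, B6=F
#10 (a=3, y=-2) -> B2->S, B1->T, B3->F, B5->T, B6->F; covered: B1=T, B2=S, B3=F, B5=T, B6=F
union over all inputs: B1=T, B1=F, B2=S, B2=E, B3=T, B3=F, B4=T, B4=F, B5=T, B5=F, B6=T, B6=F (12 outcomes)
size 1 is not enough: best union over all size-1 subsets is 5/12
size 2 is not enough: best union over all size-2 subsets is 10/12
size 3 is not enough: best union over all size-3 subsets is 11/12
the canonical winner is {1, 2, 7, 8}: size 4, full 12-outcome coverage, earliest index list among size-4 covers
Answer: 4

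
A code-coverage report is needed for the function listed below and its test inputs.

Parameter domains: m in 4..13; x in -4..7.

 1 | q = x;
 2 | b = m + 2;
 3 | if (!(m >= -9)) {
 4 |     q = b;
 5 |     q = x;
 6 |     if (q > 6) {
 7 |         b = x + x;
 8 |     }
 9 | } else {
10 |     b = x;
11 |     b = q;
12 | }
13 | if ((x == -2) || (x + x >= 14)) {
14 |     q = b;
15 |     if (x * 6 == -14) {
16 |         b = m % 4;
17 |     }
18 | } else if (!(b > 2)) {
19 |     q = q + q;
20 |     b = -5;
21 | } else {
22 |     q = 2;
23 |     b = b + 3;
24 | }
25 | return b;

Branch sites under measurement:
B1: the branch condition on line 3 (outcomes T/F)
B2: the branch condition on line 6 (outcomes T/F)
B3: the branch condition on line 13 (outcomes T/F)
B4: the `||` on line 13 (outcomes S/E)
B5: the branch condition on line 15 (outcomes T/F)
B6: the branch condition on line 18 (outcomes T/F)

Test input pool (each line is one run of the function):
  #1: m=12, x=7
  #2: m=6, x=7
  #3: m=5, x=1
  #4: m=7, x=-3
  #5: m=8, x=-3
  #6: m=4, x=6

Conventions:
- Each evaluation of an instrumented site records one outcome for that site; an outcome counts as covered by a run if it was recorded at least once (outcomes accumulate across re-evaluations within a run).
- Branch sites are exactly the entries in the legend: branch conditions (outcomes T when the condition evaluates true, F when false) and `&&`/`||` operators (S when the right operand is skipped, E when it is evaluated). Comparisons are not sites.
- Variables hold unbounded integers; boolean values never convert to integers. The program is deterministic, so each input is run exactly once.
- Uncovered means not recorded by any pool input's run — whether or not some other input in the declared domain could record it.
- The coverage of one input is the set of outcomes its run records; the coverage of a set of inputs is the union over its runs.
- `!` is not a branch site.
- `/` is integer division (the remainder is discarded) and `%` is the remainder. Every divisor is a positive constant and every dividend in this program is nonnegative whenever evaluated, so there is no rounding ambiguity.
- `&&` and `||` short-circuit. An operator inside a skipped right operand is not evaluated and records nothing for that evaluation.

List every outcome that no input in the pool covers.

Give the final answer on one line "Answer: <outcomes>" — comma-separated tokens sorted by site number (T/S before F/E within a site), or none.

test 1 (m=12, x=7) fires B1->F, B4->E, B3->T, B5->F; hits B1=F, B3=T, B4=E, B5=F
test 2 (m=6, x=7) fires B1->F, B4->E, B3->T, B5->F; hits B1=F, B3=T, B4=E, B5=F
test 3 (m=5, x=1) fires B1->F, B4->E, B3->F, B6->T; hits B1=F, B3=F, B4=E, B6=T
test 4 (m=7, x=-3) fires B1->F, B4->E, B3->F, B6->T; hits B1=F, B3=F, B4=E, B6=T
test 5 (m=8, x=-3) fires B1->F, B4->E, B3->F, B6->T; hits B1=F, B3=F, B4=E, B6=T
test 6 (m=4, x=6) fires B1->F, B4->E, B3->F, B6->F; hits B1=F, B3=F, B4=E, B6=F
union over the pool: B1=F, B3=T, B3=F, B4=E, B5=F, B6=T, B6=F
uncovered (5 of 12): B1=T, B2=T, B2=F, B4=S, B5=T

Answer: B1=T, B2=T, B2=F, B4=S, B5=T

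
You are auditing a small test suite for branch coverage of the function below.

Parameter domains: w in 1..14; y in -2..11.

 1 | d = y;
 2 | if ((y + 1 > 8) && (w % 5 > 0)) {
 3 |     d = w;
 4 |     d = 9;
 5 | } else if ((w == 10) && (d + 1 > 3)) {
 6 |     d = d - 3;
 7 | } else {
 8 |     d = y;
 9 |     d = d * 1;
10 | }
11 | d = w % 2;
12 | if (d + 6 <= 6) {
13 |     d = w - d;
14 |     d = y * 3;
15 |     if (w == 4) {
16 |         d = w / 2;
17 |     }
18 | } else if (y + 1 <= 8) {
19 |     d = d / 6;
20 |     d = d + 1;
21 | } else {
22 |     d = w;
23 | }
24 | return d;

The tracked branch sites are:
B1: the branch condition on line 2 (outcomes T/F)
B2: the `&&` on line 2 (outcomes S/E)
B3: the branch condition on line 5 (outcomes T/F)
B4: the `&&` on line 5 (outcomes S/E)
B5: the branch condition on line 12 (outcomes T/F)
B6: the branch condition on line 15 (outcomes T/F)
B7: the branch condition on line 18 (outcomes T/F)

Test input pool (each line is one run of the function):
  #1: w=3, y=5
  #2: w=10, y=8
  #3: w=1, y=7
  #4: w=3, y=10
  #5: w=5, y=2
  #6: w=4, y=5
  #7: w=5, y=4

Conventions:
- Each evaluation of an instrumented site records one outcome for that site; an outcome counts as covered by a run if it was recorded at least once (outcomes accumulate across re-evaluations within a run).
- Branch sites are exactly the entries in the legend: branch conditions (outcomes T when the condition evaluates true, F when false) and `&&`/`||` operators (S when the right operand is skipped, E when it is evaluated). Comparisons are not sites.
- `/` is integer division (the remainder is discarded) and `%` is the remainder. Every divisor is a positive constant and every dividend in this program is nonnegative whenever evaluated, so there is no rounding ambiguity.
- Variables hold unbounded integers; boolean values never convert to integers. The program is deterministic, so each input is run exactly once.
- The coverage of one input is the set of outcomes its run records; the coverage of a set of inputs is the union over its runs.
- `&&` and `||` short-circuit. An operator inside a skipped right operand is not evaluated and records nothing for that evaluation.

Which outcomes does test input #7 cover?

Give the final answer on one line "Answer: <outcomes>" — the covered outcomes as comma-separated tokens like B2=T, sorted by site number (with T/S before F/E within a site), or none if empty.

Running input #7 (w=5, y=4), event by event:
  B2->S, B1->F, B4->S, B3->F, B5->F, B7->T
collecting distinct outcomes: B1=F, B2=S, B3=F, B4=S, B5=F, B7=T

Answer: B1=F, B2=S, B3=F, B4=S, B5=F, B7=T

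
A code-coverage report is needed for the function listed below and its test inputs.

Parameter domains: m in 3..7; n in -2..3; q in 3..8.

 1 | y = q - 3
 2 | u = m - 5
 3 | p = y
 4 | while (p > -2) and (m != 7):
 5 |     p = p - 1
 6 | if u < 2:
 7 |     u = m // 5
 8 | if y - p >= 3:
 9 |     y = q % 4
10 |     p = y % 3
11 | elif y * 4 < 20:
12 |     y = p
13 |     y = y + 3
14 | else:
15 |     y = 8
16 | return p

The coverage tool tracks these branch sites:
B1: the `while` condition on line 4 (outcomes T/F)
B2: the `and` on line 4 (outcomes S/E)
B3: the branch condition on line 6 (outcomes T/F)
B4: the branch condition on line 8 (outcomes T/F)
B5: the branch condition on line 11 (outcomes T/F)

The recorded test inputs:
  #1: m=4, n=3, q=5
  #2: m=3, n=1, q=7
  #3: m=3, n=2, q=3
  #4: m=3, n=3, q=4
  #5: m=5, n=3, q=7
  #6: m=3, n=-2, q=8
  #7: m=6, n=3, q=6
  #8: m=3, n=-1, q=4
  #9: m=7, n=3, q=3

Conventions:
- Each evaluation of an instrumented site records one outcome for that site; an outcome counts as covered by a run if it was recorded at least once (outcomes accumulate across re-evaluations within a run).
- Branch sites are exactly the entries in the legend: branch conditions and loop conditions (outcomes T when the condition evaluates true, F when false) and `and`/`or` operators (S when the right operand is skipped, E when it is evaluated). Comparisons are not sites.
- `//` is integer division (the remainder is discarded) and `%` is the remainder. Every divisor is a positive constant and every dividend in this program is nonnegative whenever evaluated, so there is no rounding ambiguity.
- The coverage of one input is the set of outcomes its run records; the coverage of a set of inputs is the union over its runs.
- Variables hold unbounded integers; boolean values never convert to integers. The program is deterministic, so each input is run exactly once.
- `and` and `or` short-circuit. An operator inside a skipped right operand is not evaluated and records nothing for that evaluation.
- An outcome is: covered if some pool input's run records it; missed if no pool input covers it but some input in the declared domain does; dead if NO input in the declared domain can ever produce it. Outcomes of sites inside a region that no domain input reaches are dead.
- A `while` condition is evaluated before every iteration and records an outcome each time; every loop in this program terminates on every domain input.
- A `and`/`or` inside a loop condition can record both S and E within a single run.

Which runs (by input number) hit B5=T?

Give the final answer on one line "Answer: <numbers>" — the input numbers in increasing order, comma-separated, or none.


input #1 (m=4, n=3, q=5): does not produce B5=T
input #2 (m=3, n=1, q=7): does not produce B5=T
input #3 (m=3, n=2, q=3): produces B5=T
input #4 (m=3, n=3, q=4): does not produce B5=T
input #5 (m=5, n=3, q=7): does not produce B5=T
input #6 (m=3, n=-2, q=8): does not produce B5=T
input #7 (m=6, n=3, q=6): does not produce B5=T
input #8 (m=3, n=-1, q=4): does not produce B5=T
input #9 (m=7, n=3, q=3): produces B5=T
Answer: 3, 9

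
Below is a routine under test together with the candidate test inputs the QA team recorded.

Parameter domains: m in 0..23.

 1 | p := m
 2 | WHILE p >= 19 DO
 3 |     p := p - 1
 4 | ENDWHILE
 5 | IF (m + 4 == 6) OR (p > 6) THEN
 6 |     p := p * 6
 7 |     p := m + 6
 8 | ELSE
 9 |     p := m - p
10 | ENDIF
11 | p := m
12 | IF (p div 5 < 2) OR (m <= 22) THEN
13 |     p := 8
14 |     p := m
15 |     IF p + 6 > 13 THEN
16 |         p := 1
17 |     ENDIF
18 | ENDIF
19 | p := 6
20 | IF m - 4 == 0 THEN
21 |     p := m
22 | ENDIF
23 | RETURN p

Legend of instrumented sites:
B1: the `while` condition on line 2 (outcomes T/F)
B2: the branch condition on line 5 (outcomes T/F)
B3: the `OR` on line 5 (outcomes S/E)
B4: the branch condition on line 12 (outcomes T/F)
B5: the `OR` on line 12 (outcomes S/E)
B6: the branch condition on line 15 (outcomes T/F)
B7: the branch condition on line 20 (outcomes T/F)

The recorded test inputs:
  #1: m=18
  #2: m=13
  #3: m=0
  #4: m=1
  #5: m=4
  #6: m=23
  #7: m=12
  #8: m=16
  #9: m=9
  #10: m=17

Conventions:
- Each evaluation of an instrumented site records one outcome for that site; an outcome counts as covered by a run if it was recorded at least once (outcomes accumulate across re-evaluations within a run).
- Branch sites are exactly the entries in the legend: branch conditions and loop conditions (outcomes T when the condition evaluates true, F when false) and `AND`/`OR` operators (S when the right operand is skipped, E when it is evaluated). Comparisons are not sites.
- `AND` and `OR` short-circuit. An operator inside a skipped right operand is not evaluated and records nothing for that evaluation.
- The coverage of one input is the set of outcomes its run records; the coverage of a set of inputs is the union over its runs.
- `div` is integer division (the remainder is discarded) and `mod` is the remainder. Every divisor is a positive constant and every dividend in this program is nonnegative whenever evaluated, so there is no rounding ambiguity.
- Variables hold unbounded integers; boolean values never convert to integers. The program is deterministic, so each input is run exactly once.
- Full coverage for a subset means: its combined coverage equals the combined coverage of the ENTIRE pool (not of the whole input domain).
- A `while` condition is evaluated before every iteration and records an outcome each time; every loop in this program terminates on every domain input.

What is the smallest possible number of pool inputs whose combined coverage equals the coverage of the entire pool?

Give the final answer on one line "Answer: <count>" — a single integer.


test 1 (m=18) fires B1->F, B3->E, B2->T, B5->E, B4->T, B6->T, B7->F; hits B1=F, B2=T, B3=E, B4=T, B5=E, B6=T, B7=F
test 2 (m=13) fires B1->F, B3->E, B2->T, B5->E, B4->T, B6->T, B7->F; hits B1=F, B2=T, B3=E, B4=T, B5=E, B6=T, B7=F
test 3 (m=0) fires B1->F, B3->E, B2->F, B5->S, B4->T, B6->F, B7->F; hits B1=F, B2=F, B3=E, B4=T, B5=S, B6=F, B7=F
test 4 (m=1) fires B1->F, B3->E, B2->F, B5->S, B4->T, B6->F, B7->F; hits B1=F, B2=F, B3=E, B4=T, B5=S, B6=F, B7=F
test 5 (m=4) fires B1->F, B3->E, B2->F, B5->S, B4->T, B6->F, B7->T; hits B1=F, B2=F, B3=E, B4=T, B5=S, B6=F, B7=T
test 6 (m=23) fires B1->T, B1->T, B1->T, B1->T, B1->T, B1->F, B3->E, B2->T, B5->E, B4->F, B7->F; hits B1=T, B1=F, B2=T, B3=E, B4=F, B5=E, B7=F
test 7 (m=12) fires B1->F, B3->E, B2->T, B5->E, B4->T, B6->T, B7->F; hits B1=F, B2=T, B3=E, B4=T, B5=E, B6=T, B7=F
test 8 (m=16) fires B1->F, B3->E, B2->T, B5->E, B4->T, B6->T, B7->F; hits B1=F, B2=T, B3=E, B4=T, B5=E, B6=T, B7=F
test 9 (m=9) fires B1->F, B3->E, B2->T, B5->S, B4->T, B6->T, B7->F; hits B1=F, B2=T, B3=E, B4=T, B5=S, B6=T, B7=F
test 10 (m=17) fires B1->F, B3->E, B2->T, B5->E, B4->T, B6->T, B7->F; hits B1=F, B2=T, B3=E, B4=T, B5=E, B6=T, B7=F
union over all inputs: B1=T, B1=F, B2=T, B2=F, B3=E, B4=T, B4=F, B5=S, B5=E, B6=T, B6=F, B7=T, B7=F (13 outcomes)
size 1 is not enough: best union over all size-1 subsets is 7/13
size 2 is not enough: best union over all size-2 subsets is 12/13
at size 3, {1, 5, 6} reaches all 13 outcomes; every lexicographically earlier size-3 subset fails
Answer: 3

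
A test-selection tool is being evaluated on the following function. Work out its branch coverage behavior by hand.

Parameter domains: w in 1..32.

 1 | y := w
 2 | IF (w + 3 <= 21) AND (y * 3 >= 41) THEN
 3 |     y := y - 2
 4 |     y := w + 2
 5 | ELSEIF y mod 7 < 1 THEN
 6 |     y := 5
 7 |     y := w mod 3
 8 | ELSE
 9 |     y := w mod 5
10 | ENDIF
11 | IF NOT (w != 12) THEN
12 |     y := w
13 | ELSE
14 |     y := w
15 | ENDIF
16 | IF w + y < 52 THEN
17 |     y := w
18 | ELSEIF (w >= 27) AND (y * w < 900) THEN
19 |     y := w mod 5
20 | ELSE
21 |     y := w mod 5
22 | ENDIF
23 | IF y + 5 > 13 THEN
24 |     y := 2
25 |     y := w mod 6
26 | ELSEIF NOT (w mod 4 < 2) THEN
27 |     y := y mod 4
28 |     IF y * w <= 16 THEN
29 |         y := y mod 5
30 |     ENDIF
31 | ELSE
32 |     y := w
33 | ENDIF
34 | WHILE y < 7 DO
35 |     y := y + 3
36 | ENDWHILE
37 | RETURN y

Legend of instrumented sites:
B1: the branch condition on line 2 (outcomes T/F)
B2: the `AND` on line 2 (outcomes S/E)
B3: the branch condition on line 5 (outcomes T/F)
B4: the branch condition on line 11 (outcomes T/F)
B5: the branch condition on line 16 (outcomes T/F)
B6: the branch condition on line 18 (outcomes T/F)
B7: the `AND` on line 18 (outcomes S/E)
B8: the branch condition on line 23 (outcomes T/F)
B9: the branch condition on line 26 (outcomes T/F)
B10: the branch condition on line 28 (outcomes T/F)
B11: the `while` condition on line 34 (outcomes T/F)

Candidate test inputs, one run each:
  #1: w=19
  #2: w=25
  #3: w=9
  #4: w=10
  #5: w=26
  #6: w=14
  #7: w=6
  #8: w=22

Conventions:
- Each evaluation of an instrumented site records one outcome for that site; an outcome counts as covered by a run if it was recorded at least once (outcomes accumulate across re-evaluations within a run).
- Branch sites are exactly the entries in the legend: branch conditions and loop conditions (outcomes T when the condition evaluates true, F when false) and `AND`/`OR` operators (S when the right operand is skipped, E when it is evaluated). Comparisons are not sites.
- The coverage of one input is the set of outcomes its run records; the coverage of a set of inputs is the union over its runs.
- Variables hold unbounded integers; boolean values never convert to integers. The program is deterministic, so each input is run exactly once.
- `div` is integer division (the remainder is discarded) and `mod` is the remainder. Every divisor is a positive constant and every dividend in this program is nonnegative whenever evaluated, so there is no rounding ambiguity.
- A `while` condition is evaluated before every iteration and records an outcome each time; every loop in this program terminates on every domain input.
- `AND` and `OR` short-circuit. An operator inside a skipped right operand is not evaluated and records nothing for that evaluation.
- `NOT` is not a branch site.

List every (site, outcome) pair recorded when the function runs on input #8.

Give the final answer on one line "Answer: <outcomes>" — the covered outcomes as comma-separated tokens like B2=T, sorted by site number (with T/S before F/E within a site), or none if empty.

Simulating input #8 (w=22) step by step:
  B2->S, B1->F, B3->F, B4->F, B5->T, B8->T, B11->T, B11->F
distinct outcomes covered: B1=F, B2=S, B3=F, B4=F, B5=T, B8=T, B11=T, B11=F

Answer: B1=F, B2=S, B3=F, B4=F, B5=T, B8=T, B11=T, B11=F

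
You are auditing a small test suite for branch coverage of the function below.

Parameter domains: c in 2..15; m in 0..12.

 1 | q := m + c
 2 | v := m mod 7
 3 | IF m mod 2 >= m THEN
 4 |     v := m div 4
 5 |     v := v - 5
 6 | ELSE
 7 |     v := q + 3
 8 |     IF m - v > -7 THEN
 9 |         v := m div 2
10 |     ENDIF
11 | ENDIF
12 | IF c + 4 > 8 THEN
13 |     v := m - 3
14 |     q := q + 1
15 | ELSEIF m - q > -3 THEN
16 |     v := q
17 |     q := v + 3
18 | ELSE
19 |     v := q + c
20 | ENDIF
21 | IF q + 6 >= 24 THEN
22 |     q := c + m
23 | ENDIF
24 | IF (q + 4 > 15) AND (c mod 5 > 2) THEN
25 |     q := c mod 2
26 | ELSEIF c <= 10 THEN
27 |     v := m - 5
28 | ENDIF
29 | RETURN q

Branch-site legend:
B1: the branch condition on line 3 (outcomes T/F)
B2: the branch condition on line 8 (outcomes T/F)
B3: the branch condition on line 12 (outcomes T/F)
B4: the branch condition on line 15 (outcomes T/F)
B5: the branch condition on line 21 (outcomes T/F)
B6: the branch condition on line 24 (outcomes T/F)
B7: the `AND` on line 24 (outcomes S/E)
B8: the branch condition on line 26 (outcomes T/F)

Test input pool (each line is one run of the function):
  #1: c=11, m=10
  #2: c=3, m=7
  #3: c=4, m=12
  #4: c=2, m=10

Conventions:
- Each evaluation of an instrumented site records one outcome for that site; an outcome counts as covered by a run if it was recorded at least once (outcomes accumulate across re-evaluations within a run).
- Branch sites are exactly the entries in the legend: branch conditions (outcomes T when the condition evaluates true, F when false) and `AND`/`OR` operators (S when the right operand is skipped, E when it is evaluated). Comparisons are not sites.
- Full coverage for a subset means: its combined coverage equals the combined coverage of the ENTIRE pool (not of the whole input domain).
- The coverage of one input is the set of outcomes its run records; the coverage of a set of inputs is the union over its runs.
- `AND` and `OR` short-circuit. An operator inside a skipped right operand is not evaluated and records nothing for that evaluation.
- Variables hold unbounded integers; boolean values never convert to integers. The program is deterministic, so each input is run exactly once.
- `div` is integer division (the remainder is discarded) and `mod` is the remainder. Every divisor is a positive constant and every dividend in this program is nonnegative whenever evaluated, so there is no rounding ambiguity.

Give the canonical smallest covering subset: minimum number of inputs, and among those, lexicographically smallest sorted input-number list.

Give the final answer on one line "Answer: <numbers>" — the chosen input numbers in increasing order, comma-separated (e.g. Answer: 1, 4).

input #1, c=11, m=10: events B1->F, B2->F, B3->T, B5->T, B7->E, B6->F, B8->F; outcomes B1=F, B2=F, B3=T, B5=T, B6=F, B7=E, B8=F
input #2, c=3, m=7: events B1->F, B2->T, B3->F, B4->F, B5->F, B7->S, B6->F, B8->T; outcomes B1=F, B2=T, B3=F, B4=F, B5=F, B6=F, B7=S, B8=T
input #3, c=4, m=12: events B1->F, B2->F, B3->F, B4->F, B5->F, B7->E, B6->T; outcomes B1=F, B2=F, B3=F, B4=F, B5=F, B6=T, B7=E
input #4, c=2, m=10: events B1->F, B2->T, B3->F, B4->T, B5->F, B7->E, B6->F, B8->T; outcomes B1=F, B2=T, B3=F, B4=T, B5=F, B6=F, B7=E, B8=T
the full pool covers 15 outcomes: B1=F, B2=T, B2=F, B3=T, B3=F, B4=T, B4=F, B5=T, B5=F, B6=T, B6=F, B7=S, B7=E, B8=T, B8=F
checked all size-1 subsets: none covers 15 outcomes (max 8/15)
checked all size-2 subsets: none covers 15 outcomes (max 13/15)
checked all size-3 subsets: none covers 15 outcomes (max 14/15)
the canonical winner is {1, 2, 3, 4}: size 4, full 15-outcome coverage, earliest index list among size-4 covers

Answer: 1, 2, 3, 4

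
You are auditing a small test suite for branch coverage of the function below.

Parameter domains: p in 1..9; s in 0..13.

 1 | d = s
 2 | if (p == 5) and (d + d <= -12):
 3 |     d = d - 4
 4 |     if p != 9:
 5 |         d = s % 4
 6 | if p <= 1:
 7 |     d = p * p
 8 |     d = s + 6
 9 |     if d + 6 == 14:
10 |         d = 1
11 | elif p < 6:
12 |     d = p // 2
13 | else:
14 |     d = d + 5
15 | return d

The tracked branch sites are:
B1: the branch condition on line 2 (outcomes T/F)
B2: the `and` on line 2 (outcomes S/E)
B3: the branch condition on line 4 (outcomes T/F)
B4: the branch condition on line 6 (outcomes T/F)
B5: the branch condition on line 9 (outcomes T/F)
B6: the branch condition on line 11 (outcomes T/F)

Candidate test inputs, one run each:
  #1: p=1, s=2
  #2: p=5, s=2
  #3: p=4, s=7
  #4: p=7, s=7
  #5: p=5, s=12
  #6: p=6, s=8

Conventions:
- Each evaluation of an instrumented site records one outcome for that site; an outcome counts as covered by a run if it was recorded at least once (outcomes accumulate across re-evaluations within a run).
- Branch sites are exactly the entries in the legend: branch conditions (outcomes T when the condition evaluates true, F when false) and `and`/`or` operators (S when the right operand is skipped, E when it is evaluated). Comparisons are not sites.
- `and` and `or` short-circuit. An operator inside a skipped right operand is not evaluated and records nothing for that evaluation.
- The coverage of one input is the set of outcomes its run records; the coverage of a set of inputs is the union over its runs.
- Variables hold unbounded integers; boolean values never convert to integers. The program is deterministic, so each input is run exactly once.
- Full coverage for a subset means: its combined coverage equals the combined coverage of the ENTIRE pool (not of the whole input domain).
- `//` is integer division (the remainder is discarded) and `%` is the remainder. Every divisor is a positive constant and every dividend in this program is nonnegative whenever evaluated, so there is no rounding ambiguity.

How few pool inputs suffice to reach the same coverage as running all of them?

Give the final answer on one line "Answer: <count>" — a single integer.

#1 (p=1, s=2) -> B2->S, B1->F, B4->T, B5->T; covered: B1=F, B2=S, B4=T, B5=T
#2 (p=5, s=2) -> B2->E, B1->F, B4->F, B6->T; covered: B1=F, B2=E, B4=F, B6=T
#3 (p=4, s=7) -> B2->S, B1->F, B4->F, B6->T; covered: B1=F, B2=S, B4=F, B6=T
#4 (p=7, s=7) -> B2->S, B1->F, B4->F, B6->F; covered: B1=F, B2=S, B4=F, B6=F
#5 (p=5, s=12) -> B2->E, B1->F, B4->F, B6->T; covered: B1=F, B2=E, B4=F, B6=T
#6 (p=6, s=8) -> B2->S, B1->F, B4->F, B6->F; covered: B1=F, B2=S, B4=F, B6=F
union over all inputs: B1=F, B2=S, B2=E, B4=T, B4=F, B5=T, B6=T, B6=F (8 outcomes)
no size-1 subset reaches all 8 outcomes (best union: 4/8)
no size-2 subset reaches all 8 outcomes (best union: 7/8)
inputs {1, 2, 4} (size 3) cover everything; no size-3 subset with a lexicographically smaller index list covers all 8

Answer: 3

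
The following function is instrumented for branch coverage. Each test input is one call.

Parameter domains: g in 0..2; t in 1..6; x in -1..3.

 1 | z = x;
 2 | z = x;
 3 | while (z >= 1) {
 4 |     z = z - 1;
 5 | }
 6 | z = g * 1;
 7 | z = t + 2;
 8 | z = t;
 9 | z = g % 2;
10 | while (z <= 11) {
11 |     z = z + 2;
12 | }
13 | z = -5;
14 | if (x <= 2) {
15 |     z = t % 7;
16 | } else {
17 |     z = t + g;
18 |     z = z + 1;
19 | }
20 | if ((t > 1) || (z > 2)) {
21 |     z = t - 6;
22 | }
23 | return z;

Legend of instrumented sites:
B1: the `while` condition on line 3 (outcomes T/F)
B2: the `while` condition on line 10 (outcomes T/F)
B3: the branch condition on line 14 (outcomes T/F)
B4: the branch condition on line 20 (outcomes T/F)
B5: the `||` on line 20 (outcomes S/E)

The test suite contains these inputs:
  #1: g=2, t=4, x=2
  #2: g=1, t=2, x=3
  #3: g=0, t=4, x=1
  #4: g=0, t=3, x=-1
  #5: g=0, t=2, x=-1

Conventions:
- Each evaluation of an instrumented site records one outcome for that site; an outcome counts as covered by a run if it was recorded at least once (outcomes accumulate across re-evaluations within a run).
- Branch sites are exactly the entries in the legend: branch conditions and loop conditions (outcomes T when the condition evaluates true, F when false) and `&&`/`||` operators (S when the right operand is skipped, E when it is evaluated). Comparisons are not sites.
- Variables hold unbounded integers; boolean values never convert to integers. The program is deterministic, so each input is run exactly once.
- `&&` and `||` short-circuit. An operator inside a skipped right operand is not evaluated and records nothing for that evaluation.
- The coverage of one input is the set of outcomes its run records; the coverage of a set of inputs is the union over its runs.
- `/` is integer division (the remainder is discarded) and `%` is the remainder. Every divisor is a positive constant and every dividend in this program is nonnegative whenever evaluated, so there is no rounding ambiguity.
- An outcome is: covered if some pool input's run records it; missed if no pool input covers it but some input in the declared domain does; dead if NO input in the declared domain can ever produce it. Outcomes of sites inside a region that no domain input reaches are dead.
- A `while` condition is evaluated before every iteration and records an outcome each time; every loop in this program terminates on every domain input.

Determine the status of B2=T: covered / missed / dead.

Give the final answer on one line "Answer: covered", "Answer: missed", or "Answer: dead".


B2=T is recorded by pool input(s) 1, 2, 3, 4, 5 -> covered
Answer: covered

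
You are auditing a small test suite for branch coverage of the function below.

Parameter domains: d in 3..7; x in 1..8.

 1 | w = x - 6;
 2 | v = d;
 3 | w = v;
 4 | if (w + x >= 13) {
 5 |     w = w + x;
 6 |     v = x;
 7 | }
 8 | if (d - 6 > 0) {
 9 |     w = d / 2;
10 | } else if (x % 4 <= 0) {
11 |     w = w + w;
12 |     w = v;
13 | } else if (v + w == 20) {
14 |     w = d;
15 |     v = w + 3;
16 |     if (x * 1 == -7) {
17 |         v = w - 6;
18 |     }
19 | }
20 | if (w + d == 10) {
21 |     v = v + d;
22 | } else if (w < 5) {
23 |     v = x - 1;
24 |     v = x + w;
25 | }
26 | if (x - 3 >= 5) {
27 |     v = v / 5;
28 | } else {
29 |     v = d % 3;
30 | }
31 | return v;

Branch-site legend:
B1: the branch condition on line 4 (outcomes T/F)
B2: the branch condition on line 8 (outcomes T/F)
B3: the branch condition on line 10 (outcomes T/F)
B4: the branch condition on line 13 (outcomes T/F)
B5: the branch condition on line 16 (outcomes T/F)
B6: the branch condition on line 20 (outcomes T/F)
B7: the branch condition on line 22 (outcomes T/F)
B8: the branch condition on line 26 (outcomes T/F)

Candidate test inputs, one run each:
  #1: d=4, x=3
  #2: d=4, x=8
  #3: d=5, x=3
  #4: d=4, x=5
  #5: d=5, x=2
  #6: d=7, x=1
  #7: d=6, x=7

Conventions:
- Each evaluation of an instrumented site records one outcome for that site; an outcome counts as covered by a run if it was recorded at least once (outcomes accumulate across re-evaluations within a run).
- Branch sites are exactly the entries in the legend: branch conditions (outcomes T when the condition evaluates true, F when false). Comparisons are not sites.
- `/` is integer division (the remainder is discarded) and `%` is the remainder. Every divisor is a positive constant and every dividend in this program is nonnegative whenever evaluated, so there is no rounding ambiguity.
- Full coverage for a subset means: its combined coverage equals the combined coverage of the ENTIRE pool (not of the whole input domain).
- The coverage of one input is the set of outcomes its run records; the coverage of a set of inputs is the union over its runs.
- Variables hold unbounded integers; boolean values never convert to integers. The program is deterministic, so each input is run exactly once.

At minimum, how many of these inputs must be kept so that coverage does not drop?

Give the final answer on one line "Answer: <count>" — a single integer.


input #1, d=4, x=3: outcomes B1=F, B2=F, B3=F, B4=F, B6=F, B7=T, B8=F
input #2, d=4, x=8: outcomes B1=F, B2=F, B3=T, B6=F, B7=T, B8=T
input #3, d=5, x=3: outcomes B1=F, B2=F, B3=F, B4=F, B6=T, B8=F
input #4, d=4, x=5: outcomes B1=F, B2=F, B3=F, B4=F, B6=F, B7=T, B8=F
input #5, d=5, x=2: outcomes B1=F, B2=F, B3=F, B4=F, B6=T, B8=F
input #6, d=7, x=1: outcomes B1=F, B2=T, B6=T, B8=F
input #7, d=6, x=7: outcomes B1=T, B2=F, B3=F, B4=T, B5=F, B6=F, B7=F, B8=F
together the pool reaches 15 outcomes: B1=T, B1=F, B2=T, B2=F, B3=T, B3=F, B4=T, B4=F, B5=F, B6=T, B6=F, B7=T, B7=F, B8=T, B8=F
no size-1 subset reaches all 15 outcomes (best union: 8/15)
no size-2 subset reaches all 15 outcomes (best union: 12/15)
no size-3 subset reaches all 15 outcomes (best union: 14/15)
at size 4, {1, 2, 6, 7} reaches all 15 outcomes; every lexicographically earlier size-4 subset fails
Answer: 4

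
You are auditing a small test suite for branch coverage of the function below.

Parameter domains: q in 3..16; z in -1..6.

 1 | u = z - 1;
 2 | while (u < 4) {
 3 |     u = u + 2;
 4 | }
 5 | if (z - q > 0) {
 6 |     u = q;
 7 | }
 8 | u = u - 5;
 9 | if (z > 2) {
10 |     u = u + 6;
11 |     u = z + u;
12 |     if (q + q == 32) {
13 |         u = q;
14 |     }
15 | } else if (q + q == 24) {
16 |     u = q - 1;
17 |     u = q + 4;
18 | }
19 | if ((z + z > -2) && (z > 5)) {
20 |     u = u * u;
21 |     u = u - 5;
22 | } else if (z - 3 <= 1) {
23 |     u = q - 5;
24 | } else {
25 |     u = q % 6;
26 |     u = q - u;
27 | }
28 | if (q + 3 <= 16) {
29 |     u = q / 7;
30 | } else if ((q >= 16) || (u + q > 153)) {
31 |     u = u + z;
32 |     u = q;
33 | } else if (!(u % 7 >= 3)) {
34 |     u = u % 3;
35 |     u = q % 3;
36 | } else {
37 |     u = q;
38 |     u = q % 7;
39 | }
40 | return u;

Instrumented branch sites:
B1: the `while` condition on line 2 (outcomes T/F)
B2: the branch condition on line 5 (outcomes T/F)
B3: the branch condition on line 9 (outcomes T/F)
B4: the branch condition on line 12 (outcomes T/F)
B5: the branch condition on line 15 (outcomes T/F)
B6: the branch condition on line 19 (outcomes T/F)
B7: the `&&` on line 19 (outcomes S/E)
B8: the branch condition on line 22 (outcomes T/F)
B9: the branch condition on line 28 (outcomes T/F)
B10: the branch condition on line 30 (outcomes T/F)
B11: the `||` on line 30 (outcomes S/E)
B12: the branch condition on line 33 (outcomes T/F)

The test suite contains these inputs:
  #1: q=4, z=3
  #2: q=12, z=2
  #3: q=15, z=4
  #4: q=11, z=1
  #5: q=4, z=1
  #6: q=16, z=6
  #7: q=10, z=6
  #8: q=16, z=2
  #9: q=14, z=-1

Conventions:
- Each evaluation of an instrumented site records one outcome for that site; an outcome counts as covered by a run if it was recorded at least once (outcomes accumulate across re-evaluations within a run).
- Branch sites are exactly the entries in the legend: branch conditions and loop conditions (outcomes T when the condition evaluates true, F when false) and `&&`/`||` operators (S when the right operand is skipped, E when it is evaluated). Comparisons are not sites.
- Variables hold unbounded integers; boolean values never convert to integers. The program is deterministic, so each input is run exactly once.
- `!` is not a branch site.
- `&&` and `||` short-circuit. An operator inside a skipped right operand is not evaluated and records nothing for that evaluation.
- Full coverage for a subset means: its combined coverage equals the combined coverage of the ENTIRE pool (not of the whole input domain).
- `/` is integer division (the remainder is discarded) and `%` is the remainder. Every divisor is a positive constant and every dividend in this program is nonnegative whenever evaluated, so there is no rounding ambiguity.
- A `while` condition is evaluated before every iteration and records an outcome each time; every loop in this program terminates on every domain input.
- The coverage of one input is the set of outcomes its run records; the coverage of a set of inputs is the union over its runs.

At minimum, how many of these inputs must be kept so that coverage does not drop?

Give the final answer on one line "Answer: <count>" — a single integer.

input #1 (q=4, z=3): events B1->T, B1->F, B2->F, B3->T, B4->F, B7->E, B6->F, B8->T, B9->T; covers B1=T, B1=F, B2=F, B3=T, B4=F, B6=F, B7=E, B8=T, B9=T
input #2 (q=12, z=2): events B1->T, B1->T, B1->F, B2->F, B3->F, B5->T, B7->E, B6->F, B8->T, B9->T; covers B1=T, B1=F, B2=F, B3=F, B5=T, B6=F, B7=E, B8=T, B9=T
input #3 (q=15, z=4): events B1->T, B1->F, B2->F, B3->T, B4->F, B7->E, B6->F, B8->T, B9->F, B11->E, B10->F, B12->F; covers B1=T, B1=F, B2=F, B3=T, B4=F, B6=F, B7=E, B8=T, B9=F, B10=F, B11=E, B12=F
input #4 (q=11, z=1): events B1->T, B1->T, B1->F, B2->F, B3->F, B5->F, B7->E, B6->F, B8->T, B9->T; covers B1=T, B1=F, B2=F, B3=F, B5=F, B6=F, B7=E, B8=T, B9=T
input #5 (q=4, z=1): events B1->T, B1->T, B1->F, B2->F, B3->F, B5->F, B7->E, B6->F, B8->T, B9->T; covers B1=T, B1=F, B2=F, B3=F, B5=F, B6=F, B7=E, B8=T, B9=T
input #6 (q=16, z=6): events B1->F, B2->F, B3->T, B4->T, B7->E, B6->T, B9->F, B11->S, B10->T; covers B1=F, B2=F, B3=T, B4=T, B6=T, B7=E, B9=F, B10=T, B11=S
input #7 (q=10, z=6): events B1->F, B2->F, B3->T, B4->F, B7->E, B6->T, B9->T; covers B1=F, B2=F, B3=T, B4=F, B6=T, B7=E, B9=T
input #8 (q=16, z=2): events B1->T, B1->T, B1->F, B2->F, B3->F, B5->F, B7->E, B6->F, B8->T, B9->F, B11->S, B10->T; covers B1=T, B1=F, B2=F, B3=F, B5=F, B6=F, B7=E, B8=T, B9=F, B10=T, B11=S
input #9 (q=14, z=-1): events B1->T, B1->T, B1->T, B1->F, B2->F, B3->F, B5->F, B7->S, B6->F, B8->T, B9->F, B11->E, B10->F, B12->T; covers B1=T, B1=F, B2=F, B3=F, B5=F, B6=F, B7=S, B8=T, B9=F, B10=F, B11=E, B12=T
the full pool covers 22 outcomes: B1=T, B1=F, B2=F, B3=T, B3=F, B4=T, B4=F, B5=T, B5=F, B6=T, B6=F, B7=S, B7=E, B8=T, B9=T, B9=F, B10=T, B10=F, B11=S, B11=E, B12=T, B12=F
checked all size-1 subsets: none covers 22 outcomes (max 12/22)
checked all size-2 subsets: none covers 22 outcomes (max 18/22)
checked all size-3 subsets: none covers 22 outcomes (max 20/22)
size 4: inputs {2, 3, 6, 9} cover all 22 outcomes, and no lexicographically smaller subset of this size does

Answer: 4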